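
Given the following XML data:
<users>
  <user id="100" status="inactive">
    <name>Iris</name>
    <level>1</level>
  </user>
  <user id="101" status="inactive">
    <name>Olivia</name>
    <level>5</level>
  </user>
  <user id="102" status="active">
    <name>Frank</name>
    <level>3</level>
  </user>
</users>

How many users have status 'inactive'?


Counting users with status='inactive':
  Iris (id=100) -> MATCH
  Olivia (id=101) -> MATCH
Count: 2

ANSWER: 2


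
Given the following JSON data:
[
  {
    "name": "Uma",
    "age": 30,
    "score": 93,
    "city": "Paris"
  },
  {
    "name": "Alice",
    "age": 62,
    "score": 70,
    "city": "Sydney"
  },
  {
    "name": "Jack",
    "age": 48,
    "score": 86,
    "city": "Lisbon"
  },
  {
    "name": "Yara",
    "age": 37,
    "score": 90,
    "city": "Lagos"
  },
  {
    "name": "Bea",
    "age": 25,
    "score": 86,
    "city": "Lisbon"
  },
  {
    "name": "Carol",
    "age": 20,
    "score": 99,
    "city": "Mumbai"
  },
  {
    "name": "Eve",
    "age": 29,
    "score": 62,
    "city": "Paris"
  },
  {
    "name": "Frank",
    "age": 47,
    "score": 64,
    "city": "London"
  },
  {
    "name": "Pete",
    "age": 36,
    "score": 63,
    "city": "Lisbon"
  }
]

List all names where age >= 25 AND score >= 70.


Checking both conditions:
  Uma (age=30, score=93) -> YES
  Alice (age=62, score=70) -> YES
  Jack (age=48, score=86) -> YES
  Yara (age=37, score=90) -> YES
  Bea (age=25, score=86) -> YES
  Carol (age=20, score=99) -> no
  Eve (age=29, score=62) -> no
  Frank (age=47, score=64) -> no
  Pete (age=36, score=63) -> no


ANSWER: Uma, Alice, Jack, Yara, Bea


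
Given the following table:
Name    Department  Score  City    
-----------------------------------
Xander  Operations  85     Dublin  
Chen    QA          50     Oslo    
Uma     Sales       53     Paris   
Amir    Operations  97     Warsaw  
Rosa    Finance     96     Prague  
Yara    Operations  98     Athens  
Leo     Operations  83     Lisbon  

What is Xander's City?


Row 1: Xander
City = Dublin

ANSWER: Dublin


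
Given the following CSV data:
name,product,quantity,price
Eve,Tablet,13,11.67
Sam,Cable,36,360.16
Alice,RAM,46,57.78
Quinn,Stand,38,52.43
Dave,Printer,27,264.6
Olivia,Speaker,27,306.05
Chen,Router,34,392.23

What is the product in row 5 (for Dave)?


Row 5: Dave
Column 'product' = Printer

ANSWER: Printer


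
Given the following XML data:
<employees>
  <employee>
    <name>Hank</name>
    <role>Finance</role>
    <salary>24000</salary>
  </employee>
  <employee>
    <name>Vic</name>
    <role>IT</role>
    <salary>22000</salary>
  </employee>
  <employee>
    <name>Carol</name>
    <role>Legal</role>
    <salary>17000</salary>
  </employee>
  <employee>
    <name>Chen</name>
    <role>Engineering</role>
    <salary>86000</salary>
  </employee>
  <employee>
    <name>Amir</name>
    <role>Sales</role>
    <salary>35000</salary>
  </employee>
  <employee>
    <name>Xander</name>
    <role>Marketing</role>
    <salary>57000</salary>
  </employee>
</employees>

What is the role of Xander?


Searching for <employee> with <name>Xander</name>
Found at position 6
<role>Marketing</role>

ANSWER: Marketing


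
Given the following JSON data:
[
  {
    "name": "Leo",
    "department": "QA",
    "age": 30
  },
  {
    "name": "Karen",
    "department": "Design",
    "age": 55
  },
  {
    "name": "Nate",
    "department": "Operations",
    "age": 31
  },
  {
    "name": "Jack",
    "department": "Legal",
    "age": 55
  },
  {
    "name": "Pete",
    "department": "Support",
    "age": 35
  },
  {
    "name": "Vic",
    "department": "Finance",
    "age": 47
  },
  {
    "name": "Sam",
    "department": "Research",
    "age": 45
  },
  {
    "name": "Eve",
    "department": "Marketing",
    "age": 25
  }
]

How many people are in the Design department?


Scanning records for department = Design
  Record 1: Karen
Count: 1

ANSWER: 1


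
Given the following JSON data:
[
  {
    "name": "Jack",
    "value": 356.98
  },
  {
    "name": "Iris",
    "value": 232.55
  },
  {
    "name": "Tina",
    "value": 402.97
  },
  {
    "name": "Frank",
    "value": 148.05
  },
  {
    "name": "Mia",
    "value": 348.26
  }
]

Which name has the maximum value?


Comparing values:
  Jack: 356.98
  Iris: 232.55
  Tina: 402.97
  Frank: 148.05
  Mia: 348.26
Maximum: Tina (402.97)

ANSWER: Tina


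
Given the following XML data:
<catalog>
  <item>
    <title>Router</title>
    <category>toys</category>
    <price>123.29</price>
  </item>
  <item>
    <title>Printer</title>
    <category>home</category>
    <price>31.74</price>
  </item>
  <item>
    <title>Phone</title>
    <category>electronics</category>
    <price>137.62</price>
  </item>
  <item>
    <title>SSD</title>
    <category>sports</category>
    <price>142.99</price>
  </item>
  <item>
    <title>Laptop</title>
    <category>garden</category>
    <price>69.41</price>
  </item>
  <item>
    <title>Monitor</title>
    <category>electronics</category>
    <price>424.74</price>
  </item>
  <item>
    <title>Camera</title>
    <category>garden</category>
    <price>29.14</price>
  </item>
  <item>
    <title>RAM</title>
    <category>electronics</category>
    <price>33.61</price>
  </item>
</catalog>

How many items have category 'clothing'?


Scanning <item> elements for <category>clothing</category>:
Count: 0

ANSWER: 0


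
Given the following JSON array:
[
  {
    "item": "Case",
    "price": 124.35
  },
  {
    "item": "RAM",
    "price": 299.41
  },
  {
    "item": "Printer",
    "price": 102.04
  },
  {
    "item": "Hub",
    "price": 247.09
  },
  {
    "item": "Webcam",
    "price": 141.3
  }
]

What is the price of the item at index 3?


Array index 3 -> Hub
price = 247.09

ANSWER: 247.09


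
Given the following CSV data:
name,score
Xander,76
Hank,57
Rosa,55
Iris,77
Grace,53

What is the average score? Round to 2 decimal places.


Scores: 76, 57, 55, 77, 53
Sum = 318
Count = 5
Average = 318 / 5 = 63.60

ANSWER: 63.60


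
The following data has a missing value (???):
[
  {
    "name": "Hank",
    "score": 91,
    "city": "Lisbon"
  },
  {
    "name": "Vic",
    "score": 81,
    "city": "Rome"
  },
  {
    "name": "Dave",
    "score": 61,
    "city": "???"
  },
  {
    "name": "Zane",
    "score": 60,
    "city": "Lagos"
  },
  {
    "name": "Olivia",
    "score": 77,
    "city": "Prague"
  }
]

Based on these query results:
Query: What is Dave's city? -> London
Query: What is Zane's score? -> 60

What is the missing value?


The missing value is Dave's city
From query: Dave's city = London

ANSWER: London


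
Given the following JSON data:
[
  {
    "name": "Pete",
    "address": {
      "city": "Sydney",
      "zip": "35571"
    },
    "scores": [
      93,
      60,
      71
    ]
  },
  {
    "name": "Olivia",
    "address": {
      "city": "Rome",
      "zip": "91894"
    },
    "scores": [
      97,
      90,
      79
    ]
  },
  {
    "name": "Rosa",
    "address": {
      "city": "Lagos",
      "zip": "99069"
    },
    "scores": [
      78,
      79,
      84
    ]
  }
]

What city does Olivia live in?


Path: records[1].address.city
Value: Rome

ANSWER: Rome


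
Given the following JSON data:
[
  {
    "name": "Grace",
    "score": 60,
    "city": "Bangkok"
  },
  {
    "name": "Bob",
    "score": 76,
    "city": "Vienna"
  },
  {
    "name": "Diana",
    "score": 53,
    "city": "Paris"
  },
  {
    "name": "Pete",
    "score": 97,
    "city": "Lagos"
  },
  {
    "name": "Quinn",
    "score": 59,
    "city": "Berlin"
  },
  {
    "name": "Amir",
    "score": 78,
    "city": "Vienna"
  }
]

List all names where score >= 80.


Filtering records where score >= 80:
  Grace (score=60) -> no
  Bob (score=76) -> no
  Diana (score=53) -> no
  Pete (score=97) -> YES
  Quinn (score=59) -> no
  Amir (score=78) -> no


ANSWER: Pete


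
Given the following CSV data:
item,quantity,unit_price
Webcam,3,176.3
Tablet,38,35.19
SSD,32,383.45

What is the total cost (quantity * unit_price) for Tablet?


Row: Tablet
quantity = 38
unit_price = 35.19
total = 38 * 35.19 = 1337.22

ANSWER: 1337.22


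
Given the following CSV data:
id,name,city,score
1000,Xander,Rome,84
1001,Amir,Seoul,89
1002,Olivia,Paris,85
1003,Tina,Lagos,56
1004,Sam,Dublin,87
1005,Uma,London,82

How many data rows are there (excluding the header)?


Counting rows (excluding header):
Header: id,name,city,score
Data rows: 6

ANSWER: 6


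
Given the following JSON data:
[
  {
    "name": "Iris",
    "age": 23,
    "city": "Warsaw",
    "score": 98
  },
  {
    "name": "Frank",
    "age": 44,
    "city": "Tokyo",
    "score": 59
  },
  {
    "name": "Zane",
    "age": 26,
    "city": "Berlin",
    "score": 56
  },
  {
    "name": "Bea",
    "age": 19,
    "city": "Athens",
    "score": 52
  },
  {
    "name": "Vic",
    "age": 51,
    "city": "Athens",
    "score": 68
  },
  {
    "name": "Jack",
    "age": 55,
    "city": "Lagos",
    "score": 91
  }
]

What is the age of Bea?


Looking up record where name = Bea
Record index: 3
Field 'age' = 19

ANSWER: 19


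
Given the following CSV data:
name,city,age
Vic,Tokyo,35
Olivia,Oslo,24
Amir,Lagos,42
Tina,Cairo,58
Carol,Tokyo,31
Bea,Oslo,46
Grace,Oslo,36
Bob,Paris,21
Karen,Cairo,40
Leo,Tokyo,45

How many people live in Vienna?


Scanning city column for 'Vienna':
Total matches: 0

ANSWER: 0


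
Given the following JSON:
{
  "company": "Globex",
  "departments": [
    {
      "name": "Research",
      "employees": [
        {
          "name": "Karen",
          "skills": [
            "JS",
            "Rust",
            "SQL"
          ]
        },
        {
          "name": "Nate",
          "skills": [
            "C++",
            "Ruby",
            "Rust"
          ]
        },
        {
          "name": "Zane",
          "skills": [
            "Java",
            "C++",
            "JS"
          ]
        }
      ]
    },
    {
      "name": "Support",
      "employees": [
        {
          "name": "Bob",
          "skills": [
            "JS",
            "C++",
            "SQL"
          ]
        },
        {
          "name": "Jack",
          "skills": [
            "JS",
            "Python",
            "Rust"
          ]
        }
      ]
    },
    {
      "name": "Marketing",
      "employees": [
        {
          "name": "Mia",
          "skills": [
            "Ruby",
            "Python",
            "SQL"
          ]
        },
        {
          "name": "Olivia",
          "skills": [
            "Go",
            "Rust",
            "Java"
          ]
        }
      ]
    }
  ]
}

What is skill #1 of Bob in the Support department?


Path: departments[1].employees[0].skills[0]
Value: JS

ANSWER: JS


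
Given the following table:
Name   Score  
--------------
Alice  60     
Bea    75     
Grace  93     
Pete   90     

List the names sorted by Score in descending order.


Sorting by Score (descending):
  Grace: 93
  Pete: 90
  Bea: 75
  Alice: 60


ANSWER: Grace, Pete, Bea, Alice


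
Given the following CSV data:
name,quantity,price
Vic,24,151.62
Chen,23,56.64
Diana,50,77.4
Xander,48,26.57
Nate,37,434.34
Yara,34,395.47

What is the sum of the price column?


Values in 'price' column:
  Row 1: 151.62
  Row 2: 56.64
  Row 3: 77.4
  Row 4: 26.57
  Row 5: 434.34
  Row 6: 395.47
Sum = 151.62 + 56.64 + 77.4 + 26.57 + 434.34 + 395.47 = 1142.04

ANSWER: 1142.04


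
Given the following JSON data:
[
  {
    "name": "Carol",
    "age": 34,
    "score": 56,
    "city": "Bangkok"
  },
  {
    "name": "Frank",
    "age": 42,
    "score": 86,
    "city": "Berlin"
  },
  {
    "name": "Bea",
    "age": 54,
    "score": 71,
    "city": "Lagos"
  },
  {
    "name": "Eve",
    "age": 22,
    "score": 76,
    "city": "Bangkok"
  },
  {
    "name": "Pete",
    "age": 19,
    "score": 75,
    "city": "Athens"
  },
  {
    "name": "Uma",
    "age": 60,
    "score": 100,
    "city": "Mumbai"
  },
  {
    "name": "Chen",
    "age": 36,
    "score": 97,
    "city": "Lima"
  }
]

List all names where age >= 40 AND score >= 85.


Checking both conditions:
  Carol (age=34, score=56) -> no
  Frank (age=42, score=86) -> YES
  Bea (age=54, score=71) -> no
  Eve (age=22, score=76) -> no
  Pete (age=19, score=75) -> no
  Uma (age=60, score=100) -> YES
  Chen (age=36, score=97) -> no


ANSWER: Frank, Uma


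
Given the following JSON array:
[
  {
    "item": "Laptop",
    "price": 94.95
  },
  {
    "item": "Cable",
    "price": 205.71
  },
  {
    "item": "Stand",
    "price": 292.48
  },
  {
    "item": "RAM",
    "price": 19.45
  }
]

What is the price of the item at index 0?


Array index 0 -> Laptop
price = 94.95

ANSWER: 94.95


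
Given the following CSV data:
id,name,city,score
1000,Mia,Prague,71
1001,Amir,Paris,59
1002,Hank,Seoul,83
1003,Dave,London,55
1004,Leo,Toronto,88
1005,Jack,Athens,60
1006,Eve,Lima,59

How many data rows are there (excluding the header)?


Counting rows (excluding header):
Header: id,name,city,score
Data rows: 7

ANSWER: 7


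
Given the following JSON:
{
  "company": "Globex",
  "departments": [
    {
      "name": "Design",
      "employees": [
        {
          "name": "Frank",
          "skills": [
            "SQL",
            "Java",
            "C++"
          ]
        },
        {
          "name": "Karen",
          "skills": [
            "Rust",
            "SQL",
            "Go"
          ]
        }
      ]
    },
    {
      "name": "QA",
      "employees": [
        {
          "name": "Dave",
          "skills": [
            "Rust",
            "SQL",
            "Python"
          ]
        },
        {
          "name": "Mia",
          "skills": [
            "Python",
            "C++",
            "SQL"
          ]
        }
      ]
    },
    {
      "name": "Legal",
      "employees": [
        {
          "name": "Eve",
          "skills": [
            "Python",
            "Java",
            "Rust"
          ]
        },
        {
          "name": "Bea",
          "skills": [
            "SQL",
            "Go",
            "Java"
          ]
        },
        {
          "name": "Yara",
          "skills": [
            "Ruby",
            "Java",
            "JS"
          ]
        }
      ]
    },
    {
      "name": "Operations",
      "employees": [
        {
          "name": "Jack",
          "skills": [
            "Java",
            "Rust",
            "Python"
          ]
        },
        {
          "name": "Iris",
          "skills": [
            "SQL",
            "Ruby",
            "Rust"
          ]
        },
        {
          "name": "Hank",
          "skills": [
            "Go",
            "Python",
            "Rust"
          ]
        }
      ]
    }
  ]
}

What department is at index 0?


Path: departments[0].name
Value: Design

ANSWER: Design


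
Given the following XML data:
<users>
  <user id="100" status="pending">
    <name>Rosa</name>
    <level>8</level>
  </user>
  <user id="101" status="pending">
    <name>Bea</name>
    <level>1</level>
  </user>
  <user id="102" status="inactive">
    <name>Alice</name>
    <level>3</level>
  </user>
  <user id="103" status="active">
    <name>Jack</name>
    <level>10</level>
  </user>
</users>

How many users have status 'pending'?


Counting users with status='pending':
  Rosa (id=100) -> MATCH
  Bea (id=101) -> MATCH
Count: 2

ANSWER: 2


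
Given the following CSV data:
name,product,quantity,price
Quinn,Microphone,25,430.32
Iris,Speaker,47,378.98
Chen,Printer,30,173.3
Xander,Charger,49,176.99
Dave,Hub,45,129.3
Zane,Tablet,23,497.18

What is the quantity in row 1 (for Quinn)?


Row 1: Quinn
Column 'quantity' = 25

ANSWER: 25


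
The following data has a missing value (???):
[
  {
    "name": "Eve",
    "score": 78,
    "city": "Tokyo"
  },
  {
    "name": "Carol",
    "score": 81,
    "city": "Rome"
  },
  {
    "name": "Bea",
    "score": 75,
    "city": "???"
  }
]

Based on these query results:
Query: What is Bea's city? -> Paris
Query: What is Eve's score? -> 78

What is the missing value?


The missing value is Bea's city
From query: Bea's city = Paris

ANSWER: Paris


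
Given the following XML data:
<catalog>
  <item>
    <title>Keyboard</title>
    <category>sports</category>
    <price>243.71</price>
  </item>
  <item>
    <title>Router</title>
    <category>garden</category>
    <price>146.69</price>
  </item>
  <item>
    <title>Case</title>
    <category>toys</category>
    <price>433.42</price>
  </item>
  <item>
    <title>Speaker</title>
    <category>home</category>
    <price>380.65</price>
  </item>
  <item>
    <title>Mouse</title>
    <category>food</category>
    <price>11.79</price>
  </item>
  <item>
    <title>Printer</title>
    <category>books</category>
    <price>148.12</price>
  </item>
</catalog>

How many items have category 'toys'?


Scanning <item> elements for <category>toys</category>:
  Item 3: Case -> MATCH
Count: 1

ANSWER: 1


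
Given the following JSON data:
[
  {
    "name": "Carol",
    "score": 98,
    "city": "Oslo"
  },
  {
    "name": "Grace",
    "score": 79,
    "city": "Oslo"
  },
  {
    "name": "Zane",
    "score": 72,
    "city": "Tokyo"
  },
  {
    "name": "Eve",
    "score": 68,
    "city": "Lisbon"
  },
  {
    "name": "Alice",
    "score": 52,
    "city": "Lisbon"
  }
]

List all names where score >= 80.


Filtering records where score >= 80:
  Carol (score=98) -> YES
  Grace (score=79) -> no
  Zane (score=72) -> no
  Eve (score=68) -> no
  Alice (score=52) -> no


ANSWER: Carol


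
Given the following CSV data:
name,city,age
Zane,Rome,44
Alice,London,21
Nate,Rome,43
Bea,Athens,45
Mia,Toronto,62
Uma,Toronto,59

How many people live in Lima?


Scanning city column for 'Lima':
Total matches: 0

ANSWER: 0


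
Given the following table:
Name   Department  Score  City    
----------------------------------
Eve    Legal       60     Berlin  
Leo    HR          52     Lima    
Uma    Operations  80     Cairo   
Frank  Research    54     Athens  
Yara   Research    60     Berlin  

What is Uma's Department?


Row 3: Uma
Department = Operations

ANSWER: Operations


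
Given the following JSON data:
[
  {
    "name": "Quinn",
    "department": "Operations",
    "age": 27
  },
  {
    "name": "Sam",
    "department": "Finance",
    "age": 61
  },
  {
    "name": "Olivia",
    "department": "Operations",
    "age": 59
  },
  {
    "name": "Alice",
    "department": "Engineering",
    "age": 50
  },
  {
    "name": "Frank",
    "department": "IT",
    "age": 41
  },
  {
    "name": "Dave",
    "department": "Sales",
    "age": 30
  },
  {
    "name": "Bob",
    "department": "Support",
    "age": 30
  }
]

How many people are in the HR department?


Scanning records for department = HR
  No matches found
Count: 0

ANSWER: 0


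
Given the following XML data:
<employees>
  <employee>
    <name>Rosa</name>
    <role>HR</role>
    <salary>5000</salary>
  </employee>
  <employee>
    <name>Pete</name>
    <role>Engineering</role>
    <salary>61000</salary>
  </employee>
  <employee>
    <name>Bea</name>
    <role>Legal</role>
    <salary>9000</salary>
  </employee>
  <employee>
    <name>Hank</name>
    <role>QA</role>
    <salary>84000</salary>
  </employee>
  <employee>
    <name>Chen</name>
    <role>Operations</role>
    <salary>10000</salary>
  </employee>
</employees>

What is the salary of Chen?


Searching for <employee> with <name>Chen</name>
Found at position 5
<salary>10000</salary>

ANSWER: 10000


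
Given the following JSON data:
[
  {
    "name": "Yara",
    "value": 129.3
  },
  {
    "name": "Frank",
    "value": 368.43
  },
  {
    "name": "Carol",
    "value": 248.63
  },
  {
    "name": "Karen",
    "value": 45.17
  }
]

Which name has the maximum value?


Comparing values:
  Yara: 129.3
  Frank: 368.43
  Carol: 248.63
  Karen: 45.17
Maximum: Frank (368.43)

ANSWER: Frank


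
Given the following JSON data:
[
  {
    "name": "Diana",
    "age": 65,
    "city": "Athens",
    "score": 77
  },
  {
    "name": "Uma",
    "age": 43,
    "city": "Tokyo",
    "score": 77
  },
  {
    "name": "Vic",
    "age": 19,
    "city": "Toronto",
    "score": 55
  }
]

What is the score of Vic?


Looking up record where name = Vic
Record index: 2
Field 'score' = 55

ANSWER: 55


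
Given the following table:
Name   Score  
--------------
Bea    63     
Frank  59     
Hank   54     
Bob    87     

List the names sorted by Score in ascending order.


Sorting by Score (ascending):
  Hank: 54
  Frank: 59
  Bea: 63
  Bob: 87


ANSWER: Hank, Frank, Bea, Bob


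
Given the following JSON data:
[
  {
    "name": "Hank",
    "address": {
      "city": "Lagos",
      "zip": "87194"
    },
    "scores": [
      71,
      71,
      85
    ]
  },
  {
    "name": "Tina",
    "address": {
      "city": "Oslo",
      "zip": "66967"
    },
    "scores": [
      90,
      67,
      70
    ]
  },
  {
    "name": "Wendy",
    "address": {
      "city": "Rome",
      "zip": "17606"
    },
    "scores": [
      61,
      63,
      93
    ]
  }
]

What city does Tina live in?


Path: records[1].address.city
Value: Oslo

ANSWER: Oslo


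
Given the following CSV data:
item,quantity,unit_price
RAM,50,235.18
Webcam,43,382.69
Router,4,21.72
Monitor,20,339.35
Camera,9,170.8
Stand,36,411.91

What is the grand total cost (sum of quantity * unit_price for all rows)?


Computing row totals:
  RAM: 50 * 235.18 = 11759.0
  Webcam: 43 * 382.69 = 16455.67
  Router: 4 * 21.72 = 86.88
  Monitor: 20 * 339.35 = 6787.0
  Camera: 9 * 170.8 = 1537.2
  Stand: 36 * 411.91 = 14828.76
Grand total = 11759.0 + 16455.67 + 86.88 + 6787.0 + 1537.2 + 14828.76 = 51454.51

ANSWER: 51454.51


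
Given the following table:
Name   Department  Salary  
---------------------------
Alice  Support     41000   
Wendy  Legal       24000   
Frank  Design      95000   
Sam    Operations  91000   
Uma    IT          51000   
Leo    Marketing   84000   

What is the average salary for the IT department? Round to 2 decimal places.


IT department members:
  Uma: 51000
Sum = 51000
Count = 1
Average = 51000 / 1 = 51000.00

ANSWER: 51000.00


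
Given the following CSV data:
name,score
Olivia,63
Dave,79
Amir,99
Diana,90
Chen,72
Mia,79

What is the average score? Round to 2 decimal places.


Scores: 63, 79, 99, 90, 72, 79
Sum = 482
Count = 6
Average = 482 / 6 = 80.33

ANSWER: 80.33


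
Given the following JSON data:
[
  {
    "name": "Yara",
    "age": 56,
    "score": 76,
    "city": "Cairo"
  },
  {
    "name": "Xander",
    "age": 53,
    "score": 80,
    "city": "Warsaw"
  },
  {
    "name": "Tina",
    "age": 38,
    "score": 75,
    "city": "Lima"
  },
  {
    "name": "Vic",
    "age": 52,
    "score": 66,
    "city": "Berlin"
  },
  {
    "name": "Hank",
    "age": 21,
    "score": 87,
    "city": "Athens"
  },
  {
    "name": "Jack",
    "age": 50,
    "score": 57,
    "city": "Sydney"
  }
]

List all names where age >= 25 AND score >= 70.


Checking both conditions:
  Yara (age=56, score=76) -> YES
  Xander (age=53, score=80) -> YES
  Tina (age=38, score=75) -> YES
  Vic (age=52, score=66) -> no
  Hank (age=21, score=87) -> no
  Jack (age=50, score=57) -> no


ANSWER: Yara, Xander, Tina


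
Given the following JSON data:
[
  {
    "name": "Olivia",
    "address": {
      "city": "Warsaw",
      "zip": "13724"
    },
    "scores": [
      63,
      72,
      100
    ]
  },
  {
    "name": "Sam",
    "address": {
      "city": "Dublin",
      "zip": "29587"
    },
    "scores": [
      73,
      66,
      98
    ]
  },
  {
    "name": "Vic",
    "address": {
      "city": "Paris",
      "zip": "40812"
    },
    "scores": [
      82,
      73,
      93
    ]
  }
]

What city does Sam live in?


Path: records[1].address.city
Value: Dublin

ANSWER: Dublin


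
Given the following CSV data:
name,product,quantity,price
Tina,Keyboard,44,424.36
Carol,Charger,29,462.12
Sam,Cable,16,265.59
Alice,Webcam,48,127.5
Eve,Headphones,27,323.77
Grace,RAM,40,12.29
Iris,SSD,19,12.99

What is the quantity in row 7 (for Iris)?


Row 7: Iris
Column 'quantity' = 19

ANSWER: 19


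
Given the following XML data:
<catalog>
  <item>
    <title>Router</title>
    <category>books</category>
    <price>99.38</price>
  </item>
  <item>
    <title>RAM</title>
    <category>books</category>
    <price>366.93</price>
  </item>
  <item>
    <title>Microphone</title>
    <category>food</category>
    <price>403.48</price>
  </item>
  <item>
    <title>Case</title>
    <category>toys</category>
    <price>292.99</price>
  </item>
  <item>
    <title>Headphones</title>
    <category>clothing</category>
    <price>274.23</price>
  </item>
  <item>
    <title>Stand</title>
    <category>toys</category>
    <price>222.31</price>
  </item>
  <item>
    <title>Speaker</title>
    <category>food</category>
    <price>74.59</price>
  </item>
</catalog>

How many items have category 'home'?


Scanning <item> elements for <category>home</category>:
Count: 0

ANSWER: 0


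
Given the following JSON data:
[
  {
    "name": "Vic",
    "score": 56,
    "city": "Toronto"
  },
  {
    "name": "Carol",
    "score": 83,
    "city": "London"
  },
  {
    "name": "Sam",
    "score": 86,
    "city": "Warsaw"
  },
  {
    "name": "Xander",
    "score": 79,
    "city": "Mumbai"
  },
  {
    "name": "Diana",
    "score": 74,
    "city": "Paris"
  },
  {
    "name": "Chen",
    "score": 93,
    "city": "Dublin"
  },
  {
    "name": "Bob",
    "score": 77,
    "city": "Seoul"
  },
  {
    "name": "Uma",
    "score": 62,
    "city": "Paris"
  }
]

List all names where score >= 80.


Filtering records where score >= 80:
  Vic (score=56) -> no
  Carol (score=83) -> YES
  Sam (score=86) -> YES
  Xander (score=79) -> no
  Diana (score=74) -> no
  Chen (score=93) -> YES
  Bob (score=77) -> no
  Uma (score=62) -> no


ANSWER: Carol, Sam, Chen


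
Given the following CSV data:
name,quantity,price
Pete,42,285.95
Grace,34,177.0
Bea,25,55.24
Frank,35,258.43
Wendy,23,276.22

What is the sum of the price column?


Values in 'price' column:
  Row 1: 285.95
  Row 2: 177.0
  Row 3: 55.24
  Row 4: 258.43
  Row 5: 276.22
Sum = 285.95 + 177.0 + 55.24 + 258.43 + 276.22 = 1052.84

ANSWER: 1052.84


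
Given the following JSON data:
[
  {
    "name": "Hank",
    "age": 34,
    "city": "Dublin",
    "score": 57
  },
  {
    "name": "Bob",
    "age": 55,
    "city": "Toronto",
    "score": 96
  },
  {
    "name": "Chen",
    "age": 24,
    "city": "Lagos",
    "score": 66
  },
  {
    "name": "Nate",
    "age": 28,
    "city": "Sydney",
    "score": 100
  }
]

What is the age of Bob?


Looking up record where name = Bob
Record index: 1
Field 'age' = 55

ANSWER: 55


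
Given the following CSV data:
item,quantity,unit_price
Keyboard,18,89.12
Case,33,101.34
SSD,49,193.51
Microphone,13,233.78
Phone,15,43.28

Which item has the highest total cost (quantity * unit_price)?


Computing row totals:
  Keyboard: 1604.16
  Case: 3344.22
  SSD: 9481.99
  Microphone: 3039.14
  Phone: 649.2
Maximum: SSD (9481.99)

ANSWER: SSD


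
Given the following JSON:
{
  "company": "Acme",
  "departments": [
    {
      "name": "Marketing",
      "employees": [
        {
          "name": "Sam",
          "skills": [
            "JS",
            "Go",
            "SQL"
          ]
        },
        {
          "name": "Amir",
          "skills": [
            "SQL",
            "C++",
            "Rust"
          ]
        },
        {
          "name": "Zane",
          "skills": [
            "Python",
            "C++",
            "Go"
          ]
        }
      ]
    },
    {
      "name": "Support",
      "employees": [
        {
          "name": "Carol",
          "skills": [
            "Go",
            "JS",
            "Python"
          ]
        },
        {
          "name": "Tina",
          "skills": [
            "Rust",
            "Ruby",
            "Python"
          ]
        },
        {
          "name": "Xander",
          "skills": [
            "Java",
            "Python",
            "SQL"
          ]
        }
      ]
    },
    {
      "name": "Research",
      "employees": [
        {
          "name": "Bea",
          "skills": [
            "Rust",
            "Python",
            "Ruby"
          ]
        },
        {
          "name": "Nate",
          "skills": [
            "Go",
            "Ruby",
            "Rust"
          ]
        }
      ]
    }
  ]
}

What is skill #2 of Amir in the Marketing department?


Path: departments[0].employees[1].skills[1]
Value: C++

ANSWER: C++


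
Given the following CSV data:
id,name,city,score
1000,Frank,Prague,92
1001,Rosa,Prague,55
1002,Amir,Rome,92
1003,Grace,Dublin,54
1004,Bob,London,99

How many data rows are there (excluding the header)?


Counting rows (excluding header):
Header: id,name,city,score
Data rows: 5

ANSWER: 5


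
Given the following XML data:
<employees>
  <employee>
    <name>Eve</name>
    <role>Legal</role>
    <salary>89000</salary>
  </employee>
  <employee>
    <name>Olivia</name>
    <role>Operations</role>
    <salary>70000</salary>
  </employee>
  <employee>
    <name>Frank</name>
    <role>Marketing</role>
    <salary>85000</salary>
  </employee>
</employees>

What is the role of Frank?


Searching for <employee> with <name>Frank</name>
Found at position 3
<role>Marketing</role>

ANSWER: Marketing


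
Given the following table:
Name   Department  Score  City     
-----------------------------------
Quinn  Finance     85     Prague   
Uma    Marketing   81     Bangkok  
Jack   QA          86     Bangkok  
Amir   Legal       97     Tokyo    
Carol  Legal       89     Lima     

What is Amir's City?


Row 4: Amir
City = Tokyo

ANSWER: Tokyo


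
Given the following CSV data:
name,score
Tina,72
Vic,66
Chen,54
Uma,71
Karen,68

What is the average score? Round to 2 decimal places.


Scores: 72, 66, 54, 71, 68
Sum = 331
Count = 5
Average = 331 / 5 = 66.20

ANSWER: 66.20


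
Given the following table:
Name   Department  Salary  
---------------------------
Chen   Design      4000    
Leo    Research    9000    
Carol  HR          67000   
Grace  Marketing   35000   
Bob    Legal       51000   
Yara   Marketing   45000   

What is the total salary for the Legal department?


Legal department members:
  Bob: 51000
Total = 51000 = 51000

ANSWER: 51000


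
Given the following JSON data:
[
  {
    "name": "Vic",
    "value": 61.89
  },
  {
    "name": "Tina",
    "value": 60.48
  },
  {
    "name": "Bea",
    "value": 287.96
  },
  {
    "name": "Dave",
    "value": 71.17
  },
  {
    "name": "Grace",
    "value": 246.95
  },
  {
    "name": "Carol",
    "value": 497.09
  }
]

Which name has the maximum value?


Comparing values:
  Vic: 61.89
  Tina: 60.48
  Bea: 287.96
  Dave: 71.17
  Grace: 246.95
  Carol: 497.09
Maximum: Carol (497.09)

ANSWER: Carol


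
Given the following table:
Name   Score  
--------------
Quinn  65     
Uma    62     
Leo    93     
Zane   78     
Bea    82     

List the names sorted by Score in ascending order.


Sorting by Score (ascending):
  Uma: 62
  Quinn: 65
  Zane: 78
  Bea: 82
  Leo: 93


ANSWER: Uma, Quinn, Zane, Bea, Leo


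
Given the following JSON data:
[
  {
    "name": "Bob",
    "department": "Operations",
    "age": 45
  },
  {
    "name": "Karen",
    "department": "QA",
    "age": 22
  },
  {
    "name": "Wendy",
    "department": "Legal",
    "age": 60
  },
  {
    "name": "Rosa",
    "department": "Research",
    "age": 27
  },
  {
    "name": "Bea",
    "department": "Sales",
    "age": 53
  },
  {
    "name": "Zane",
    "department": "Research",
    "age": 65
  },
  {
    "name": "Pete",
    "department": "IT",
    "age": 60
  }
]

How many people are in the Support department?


Scanning records for department = Support
  No matches found
Count: 0

ANSWER: 0


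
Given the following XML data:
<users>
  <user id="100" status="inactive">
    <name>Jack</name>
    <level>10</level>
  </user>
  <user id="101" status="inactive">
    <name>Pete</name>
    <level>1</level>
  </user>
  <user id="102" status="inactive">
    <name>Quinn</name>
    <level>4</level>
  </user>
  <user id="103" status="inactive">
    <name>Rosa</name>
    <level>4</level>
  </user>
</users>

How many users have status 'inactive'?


Counting users with status='inactive':
  Jack (id=100) -> MATCH
  Pete (id=101) -> MATCH
  Quinn (id=102) -> MATCH
  Rosa (id=103) -> MATCH
Count: 4

ANSWER: 4


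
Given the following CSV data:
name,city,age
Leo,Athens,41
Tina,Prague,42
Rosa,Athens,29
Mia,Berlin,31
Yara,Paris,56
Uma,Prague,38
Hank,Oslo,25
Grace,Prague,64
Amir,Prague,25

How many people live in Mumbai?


Scanning city column for 'Mumbai':
Total matches: 0

ANSWER: 0


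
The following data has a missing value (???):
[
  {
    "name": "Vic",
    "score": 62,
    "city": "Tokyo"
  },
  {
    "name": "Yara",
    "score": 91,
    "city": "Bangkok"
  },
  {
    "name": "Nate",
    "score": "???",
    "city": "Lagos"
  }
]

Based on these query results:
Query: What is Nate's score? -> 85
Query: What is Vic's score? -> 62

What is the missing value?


The missing value is Nate's score
From query: Nate's score = 85

ANSWER: 85


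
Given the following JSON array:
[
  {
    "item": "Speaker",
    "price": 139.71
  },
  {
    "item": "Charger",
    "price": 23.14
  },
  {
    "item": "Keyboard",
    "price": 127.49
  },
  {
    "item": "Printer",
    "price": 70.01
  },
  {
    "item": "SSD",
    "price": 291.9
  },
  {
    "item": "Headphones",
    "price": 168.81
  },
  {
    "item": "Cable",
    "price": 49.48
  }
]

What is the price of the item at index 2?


Array index 2 -> Keyboard
price = 127.49

ANSWER: 127.49


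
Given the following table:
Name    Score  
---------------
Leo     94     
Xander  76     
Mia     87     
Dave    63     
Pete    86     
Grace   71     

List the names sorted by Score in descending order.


Sorting by Score (descending):
  Leo: 94
  Mia: 87
  Pete: 86
  Xander: 76
  Grace: 71
  Dave: 63


ANSWER: Leo, Mia, Pete, Xander, Grace, Dave


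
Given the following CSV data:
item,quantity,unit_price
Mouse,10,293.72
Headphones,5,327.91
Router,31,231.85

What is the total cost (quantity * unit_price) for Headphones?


Row: Headphones
quantity = 5
unit_price = 327.91
total = 5 * 327.91 = 1639.55

ANSWER: 1639.55


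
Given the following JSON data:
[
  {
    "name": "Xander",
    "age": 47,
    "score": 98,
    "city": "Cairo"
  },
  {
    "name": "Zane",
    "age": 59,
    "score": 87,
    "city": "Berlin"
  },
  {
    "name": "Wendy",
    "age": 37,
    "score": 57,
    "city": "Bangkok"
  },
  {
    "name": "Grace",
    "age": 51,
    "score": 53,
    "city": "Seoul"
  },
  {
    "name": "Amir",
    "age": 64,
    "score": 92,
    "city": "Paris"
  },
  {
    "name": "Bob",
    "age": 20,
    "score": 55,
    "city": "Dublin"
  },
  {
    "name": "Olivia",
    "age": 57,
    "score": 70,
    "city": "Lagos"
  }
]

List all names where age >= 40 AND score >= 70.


Checking both conditions:
  Xander (age=47, score=98) -> YES
  Zane (age=59, score=87) -> YES
  Wendy (age=37, score=57) -> no
  Grace (age=51, score=53) -> no
  Amir (age=64, score=92) -> YES
  Bob (age=20, score=55) -> no
  Olivia (age=57, score=70) -> YES


ANSWER: Xander, Zane, Amir, Olivia


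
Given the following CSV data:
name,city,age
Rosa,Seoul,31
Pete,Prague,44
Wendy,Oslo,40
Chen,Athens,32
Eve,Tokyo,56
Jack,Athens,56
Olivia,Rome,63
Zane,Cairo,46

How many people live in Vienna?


Scanning city column for 'Vienna':
Total matches: 0

ANSWER: 0


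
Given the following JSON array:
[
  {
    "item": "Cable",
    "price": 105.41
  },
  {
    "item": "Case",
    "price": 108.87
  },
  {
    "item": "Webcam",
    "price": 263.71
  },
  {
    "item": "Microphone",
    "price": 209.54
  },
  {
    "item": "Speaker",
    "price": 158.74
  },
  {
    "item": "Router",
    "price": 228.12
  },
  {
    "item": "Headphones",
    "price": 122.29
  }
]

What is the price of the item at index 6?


Array index 6 -> Headphones
price = 122.29

ANSWER: 122.29


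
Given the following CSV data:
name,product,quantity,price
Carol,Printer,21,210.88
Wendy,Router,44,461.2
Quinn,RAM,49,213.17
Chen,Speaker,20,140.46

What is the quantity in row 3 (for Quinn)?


Row 3: Quinn
Column 'quantity' = 49

ANSWER: 49


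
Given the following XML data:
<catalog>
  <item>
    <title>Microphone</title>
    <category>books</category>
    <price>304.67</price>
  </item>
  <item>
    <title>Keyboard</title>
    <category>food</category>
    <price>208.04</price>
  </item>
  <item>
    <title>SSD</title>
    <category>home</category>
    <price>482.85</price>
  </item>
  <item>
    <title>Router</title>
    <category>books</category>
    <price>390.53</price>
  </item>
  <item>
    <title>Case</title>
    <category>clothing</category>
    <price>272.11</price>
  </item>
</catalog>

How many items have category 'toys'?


Scanning <item> elements for <category>toys</category>:
Count: 0

ANSWER: 0


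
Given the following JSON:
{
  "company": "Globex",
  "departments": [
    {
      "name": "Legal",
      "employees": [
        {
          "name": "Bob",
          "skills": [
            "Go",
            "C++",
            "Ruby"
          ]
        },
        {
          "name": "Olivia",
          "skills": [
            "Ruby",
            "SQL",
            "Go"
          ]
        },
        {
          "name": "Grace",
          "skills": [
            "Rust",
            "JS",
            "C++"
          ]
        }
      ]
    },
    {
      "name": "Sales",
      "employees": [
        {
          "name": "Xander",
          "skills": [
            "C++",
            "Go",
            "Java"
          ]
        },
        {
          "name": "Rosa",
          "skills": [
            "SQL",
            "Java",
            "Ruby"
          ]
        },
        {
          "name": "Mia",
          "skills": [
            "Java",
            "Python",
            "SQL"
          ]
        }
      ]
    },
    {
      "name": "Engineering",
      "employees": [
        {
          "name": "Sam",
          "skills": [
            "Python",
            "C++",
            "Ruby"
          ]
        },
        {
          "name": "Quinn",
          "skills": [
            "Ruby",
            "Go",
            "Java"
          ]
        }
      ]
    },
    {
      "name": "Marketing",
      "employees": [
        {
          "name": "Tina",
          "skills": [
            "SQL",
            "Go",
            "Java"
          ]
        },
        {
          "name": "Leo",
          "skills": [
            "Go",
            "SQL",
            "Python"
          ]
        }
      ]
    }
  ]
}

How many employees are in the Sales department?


Path: departments[1].employees
Count: 3

ANSWER: 3


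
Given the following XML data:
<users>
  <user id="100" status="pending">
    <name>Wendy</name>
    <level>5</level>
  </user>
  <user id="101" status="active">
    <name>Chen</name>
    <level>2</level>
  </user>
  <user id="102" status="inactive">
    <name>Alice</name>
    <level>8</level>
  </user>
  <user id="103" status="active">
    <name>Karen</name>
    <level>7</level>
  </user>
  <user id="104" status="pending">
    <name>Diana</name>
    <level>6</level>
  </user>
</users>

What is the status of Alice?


Finding user with name = Alice
user id="102" status="inactive"

ANSWER: inactive


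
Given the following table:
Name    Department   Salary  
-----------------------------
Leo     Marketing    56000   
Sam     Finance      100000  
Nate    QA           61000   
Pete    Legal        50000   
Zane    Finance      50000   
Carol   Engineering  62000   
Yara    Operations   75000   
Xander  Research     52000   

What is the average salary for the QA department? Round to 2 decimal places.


QA department members:
  Nate: 61000
Sum = 61000
Count = 1
Average = 61000 / 1 = 61000.00

ANSWER: 61000.00


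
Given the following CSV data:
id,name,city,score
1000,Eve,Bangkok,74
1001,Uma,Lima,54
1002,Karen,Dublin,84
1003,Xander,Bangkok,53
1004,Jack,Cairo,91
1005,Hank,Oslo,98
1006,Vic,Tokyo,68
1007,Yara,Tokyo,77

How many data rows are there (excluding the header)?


Counting rows (excluding header):
Header: id,name,city,score
Data rows: 8

ANSWER: 8
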